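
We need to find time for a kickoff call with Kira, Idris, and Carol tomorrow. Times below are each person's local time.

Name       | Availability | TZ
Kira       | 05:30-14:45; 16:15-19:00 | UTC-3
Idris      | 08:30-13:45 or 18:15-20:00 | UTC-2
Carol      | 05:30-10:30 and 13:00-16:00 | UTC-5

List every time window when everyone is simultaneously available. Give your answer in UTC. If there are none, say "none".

10:30-15:30, 20:15-21:00

Kira in UTC: 08:30-17:45, 19:15-22:00 (add 3h to convert from UTC-3).
Idris in UTC: 10:30-15:45, 20:15-22:00 (add 2h to convert from UTC-2).
Carol in UTC: 10:30-15:30, 18:00-21:00 (add 5h to convert from UTC-5).
Kira ∩ Idris: 10:30-15:45, 20:15-22:00.
Kira ∩ Idris ∩ Carol: 10:30-15:30, 20:15-21:00.
So the common availability across everyone is 10:30-15:30, 20:15-21:00.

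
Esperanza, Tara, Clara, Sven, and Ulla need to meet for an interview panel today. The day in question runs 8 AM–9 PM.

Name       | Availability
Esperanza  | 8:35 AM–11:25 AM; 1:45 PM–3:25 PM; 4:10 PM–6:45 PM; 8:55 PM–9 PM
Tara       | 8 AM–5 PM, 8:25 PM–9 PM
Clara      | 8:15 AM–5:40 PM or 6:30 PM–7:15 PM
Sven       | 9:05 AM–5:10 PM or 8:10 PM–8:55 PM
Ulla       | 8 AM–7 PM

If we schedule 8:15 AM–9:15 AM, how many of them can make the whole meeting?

Tara, Clara, and Ulla can make the full 08:15-09:15 slot — that's 3.

3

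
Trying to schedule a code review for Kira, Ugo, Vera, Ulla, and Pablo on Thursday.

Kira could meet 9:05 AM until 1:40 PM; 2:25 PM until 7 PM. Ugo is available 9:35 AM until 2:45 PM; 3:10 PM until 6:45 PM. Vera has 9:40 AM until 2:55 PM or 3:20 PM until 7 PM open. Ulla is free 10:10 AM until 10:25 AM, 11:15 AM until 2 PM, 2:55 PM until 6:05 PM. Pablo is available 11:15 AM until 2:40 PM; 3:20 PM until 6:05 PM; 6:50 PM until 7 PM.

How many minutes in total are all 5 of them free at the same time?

Kira ∩ Ugo: 09:35-13:40, 14:25-14:45, 15:10-18:45.
Kira ∩ Ugo ∩ Vera: 09:40-13:40, 14:25-14:45, 15:20-18:45.
Kira ∩ Ugo ∩ Vera ∩ Ulla: 10:10-10:25, 11:15-13:40, 15:20-18:05.
Kira ∩ Ugo ∩ Vera ∩ Ulla ∩ Pablo: 11:15-13:40, 15:20-18:05.
Summing the common windows: 145 + 165 = 310 minutes.

310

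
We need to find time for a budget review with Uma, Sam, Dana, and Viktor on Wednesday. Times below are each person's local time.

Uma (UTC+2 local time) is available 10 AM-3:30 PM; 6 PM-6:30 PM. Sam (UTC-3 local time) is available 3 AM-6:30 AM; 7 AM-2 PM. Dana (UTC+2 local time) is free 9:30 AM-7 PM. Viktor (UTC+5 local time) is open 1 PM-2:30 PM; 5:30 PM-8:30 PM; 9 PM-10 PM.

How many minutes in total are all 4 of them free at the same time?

Uma in UTC: 08:00-13:30, 16:00-16:30 (subtract 2h to convert from UTC+2).
Sam in UTC: 06:00-09:30, 10:00-17:00 (add 3h to convert from UTC-3).
Dana in UTC: 07:30-17:00 (subtract 2h to convert from UTC+2).
Viktor in UTC: 08:00-09:30, 12:30-15:30, 16:00-17:00 (subtract 5h to convert from UTC+5).
Uma ∩ Sam: 08:00-09:30, 10:00-13:30, 16:00-16:30.
Uma ∩ Sam ∩ Dana: 08:00-09:30, 10:00-13:30, 16:00-16:30.
Uma ∩ Sam ∩ Dana ∩ Viktor: 08:00-09:30, 12:30-13:30, 16:00-16:30.
Those are the intersection windows.
Summing the common windows: 90 + 60 + 30 = 180 minutes.

180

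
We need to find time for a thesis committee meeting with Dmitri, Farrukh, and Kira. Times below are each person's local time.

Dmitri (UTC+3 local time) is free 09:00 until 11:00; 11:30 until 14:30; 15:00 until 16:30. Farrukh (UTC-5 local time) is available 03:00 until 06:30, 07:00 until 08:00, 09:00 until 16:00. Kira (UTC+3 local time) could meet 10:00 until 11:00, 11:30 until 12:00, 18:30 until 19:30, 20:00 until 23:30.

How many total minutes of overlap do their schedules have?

30

Dmitri in UTC: 06:00-08:00, 08:30-11:30, 12:00-13:30 (subtract 3h to convert from UTC+3).
Farrukh in UTC: 08:00-11:30, 12:00-13:00, 14:00-21:00 (add 5h to convert from UTC-5).
Kira in UTC: 07:00-08:00, 08:30-09:00, 15:30-16:30, 17:00-20:30 (subtract 3h to convert from UTC+3).
Dmitri ∩ Farrukh: 08:30-11:30, 12:00-13:00.
Dmitri ∩ Farrukh ∩ Kira: 08:30-09:00.
That's a single block of 30 minutes.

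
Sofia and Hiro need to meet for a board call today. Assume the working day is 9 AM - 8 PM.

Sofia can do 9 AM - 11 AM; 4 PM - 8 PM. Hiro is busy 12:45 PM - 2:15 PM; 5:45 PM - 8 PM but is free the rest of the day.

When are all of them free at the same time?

09:00-11:00, 16:00-17:45

Sofia free: 09:00-11:00, 16:00-20:00.
Hiro free: 09:00-12:45, 14:15-17:45 (invert busy blocks within the working day).
Sofia ∩ Hiro: 09:00-11:00, 16:00-17:45.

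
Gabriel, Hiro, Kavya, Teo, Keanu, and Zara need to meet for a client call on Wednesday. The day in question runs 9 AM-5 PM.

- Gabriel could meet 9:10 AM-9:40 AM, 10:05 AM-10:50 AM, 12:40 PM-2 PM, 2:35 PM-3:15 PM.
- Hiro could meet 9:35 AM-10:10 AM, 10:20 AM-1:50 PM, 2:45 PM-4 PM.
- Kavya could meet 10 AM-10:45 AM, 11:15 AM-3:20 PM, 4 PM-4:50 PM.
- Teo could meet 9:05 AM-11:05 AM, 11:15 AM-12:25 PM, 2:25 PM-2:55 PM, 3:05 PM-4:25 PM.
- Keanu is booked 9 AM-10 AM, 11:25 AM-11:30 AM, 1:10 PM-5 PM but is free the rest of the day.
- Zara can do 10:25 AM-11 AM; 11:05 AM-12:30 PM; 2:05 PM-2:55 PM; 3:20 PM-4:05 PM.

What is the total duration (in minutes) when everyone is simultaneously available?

Gabriel free: 09:10-09:40, 10:05-10:50, 12:40-14:00, 14:35-15:15.
Hiro free: 09:35-10:10, 10:20-13:50, 14:45-16:00.
Kavya free: 10:00-10:45, 11:15-15:20, 16:00-16:50.
Teo free: 09:05-11:05, 11:15-12:25, 14:25-14:55, 15:05-16:25.
Keanu free: 10:00-11:25, 11:30-13:10 (invert busy blocks within the working day).
Zara free: 10:25-11:00, 11:05-12:30, 14:05-14:55, 15:20-16:05.
Gabriel ∩ Hiro: 09:35-09:40, 10:05-10:10, 10:20-10:50, 12:40-13:50, 14:45-15:15.
Gabriel ∩ Hiro ∩ Kavya: 10:05-10:10, 10:20-10:45, 12:40-13:50, 14:45-15:15.
Gabriel ∩ Hiro ∩ Kavya ∩ Teo: 10:05-10:10, 10:20-10:45, 14:45-14:55, 15:05-15:15.
Gabriel ∩ Hiro ∩ Kavya ∩ Teo ∩ Keanu: 10:05-10:10, 10:20-10:45.
Gabriel ∩ Hiro ∩ Kavya ∩ Teo ∩ Keanu ∩ Zara: 10:25-10:45.
So the common availability across everyone is 10:25-10:45.
That's a single block of 20 minutes.

20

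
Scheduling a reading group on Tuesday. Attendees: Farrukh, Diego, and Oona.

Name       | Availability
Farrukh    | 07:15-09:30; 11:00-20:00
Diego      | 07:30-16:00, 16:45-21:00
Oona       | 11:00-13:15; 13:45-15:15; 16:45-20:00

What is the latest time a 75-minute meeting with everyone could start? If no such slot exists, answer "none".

Farrukh ∩ Diego: 07:30-09:30, 11:00-16:00, 16:45-20:00.
Farrukh ∩ Diego ∩ Oona: 11:00-13:15, 13:45-15:15, 16:45-20:00.
So the common availability across everyone is 11:00-13:15, 13:45-15:15, 16:45-20:00.
The last common window of at least 75 minutes is 16:45-20:00; a 75-minute meeting can start as late as 18:45 and still end by 20:00.

18:45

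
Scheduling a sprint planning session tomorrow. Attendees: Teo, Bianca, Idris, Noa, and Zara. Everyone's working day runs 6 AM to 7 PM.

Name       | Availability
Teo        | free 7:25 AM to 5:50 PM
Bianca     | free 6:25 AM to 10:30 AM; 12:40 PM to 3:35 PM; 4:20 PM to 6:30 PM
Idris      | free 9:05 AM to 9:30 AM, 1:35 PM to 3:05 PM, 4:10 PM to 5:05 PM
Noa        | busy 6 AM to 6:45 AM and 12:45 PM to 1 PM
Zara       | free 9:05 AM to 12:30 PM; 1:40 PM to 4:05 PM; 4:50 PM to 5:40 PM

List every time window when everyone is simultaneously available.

Teo free: 07:25-17:50.
Bianca free: 06:25-10:30, 12:40-15:35, 16:20-18:30.
Idris free: 09:05-09:30, 13:35-15:05, 16:10-17:05.
Noa free: 06:45-12:45, 13:00-19:00 (invert busy blocks within the working day).
Zara free: 09:05-12:30, 13:40-16:05, 16:50-17:40.
Teo ∩ Bianca: 07:25-10:30, 12:40-15:35, 16:20-17:50.
Teo ∩ Bianca ∩ Idris: 09:05-09:30, 13:35-15:05, 16:20-17:05.
Teo ∩ Bianca ∩ Idris ∩ Noa: 09:05-09:30, 13:35-15:05, 16:20-17:05.
Teo ∩ Bianca ∩ Idris ∩ Noa ∩ Zara: 09:05-09:30, 13:40-15:05, 16:50-17:05.
Those are the intersection windows.

09:05-09:30, 13:40-15:05, 16:50-17:05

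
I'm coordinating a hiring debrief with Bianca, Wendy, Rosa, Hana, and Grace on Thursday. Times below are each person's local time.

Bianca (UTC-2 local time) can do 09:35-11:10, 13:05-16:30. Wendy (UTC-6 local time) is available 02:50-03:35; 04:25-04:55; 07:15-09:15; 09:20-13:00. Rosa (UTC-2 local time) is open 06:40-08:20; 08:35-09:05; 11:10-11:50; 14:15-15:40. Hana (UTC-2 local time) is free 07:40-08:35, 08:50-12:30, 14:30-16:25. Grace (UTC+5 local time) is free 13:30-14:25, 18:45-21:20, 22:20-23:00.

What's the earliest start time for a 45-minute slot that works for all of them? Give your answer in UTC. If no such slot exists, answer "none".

Bianca in UTC: 11:35-13:10, 15:05-18:30 (add 2h to convert from UTC-2).
Wendy in UTC: 08:50-09:35, 10:25-10:55, 13:15-15:15, 15:20-19:00 (add 6h to convert from UTC-6).
Rosa in UTC: 08:40-10:20, 10:35-11:05, 13:10-13:50, 16:15-17:40 (add 2h to convert from UTC-2).
Hana in UTC: 09:40-10:35, 10:50-14:30, 16:30-18:25 (add 2h to convert from UTC-2).
Grace in UTC: 08:30-09:25, 13:45-16:20, 17:20-18:00 (subtract 5h to convert from UTC+5).
Bianca ∩ Wendy: 15:05-15:15, 15:20-18:30.
Bianca ∩ Wendy ∩ Rosa: 16:15-17:40.
Bianca ∩ Wendy ∩ Rosa ∩ Hana: 16:30-17:40.
Bianca ∩ Wendy ∩ Rosa ∩ Hana ∩ Grace: 17:20-17:40.
No common window is at least 45 minutes long.

none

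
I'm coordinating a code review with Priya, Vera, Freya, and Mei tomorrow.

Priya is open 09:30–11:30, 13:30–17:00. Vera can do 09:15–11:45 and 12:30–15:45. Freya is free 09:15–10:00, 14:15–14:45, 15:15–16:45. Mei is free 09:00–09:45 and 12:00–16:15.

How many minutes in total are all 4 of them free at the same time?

75

Priya ∩ Vera: 09:30-11:30, 13:30-15:45.
Priya ∩ Vera ∩ Freya: 09:30-10:00, 14:15-14:45, 15:15-15:45.
Priya ∩ Vera ∩ Freya ∩ Mei: 09:30-09:45, 14:15-14:45, 15:15-15:45.
Summing the common windows: 15 + 30 + 30 = 75 minutes.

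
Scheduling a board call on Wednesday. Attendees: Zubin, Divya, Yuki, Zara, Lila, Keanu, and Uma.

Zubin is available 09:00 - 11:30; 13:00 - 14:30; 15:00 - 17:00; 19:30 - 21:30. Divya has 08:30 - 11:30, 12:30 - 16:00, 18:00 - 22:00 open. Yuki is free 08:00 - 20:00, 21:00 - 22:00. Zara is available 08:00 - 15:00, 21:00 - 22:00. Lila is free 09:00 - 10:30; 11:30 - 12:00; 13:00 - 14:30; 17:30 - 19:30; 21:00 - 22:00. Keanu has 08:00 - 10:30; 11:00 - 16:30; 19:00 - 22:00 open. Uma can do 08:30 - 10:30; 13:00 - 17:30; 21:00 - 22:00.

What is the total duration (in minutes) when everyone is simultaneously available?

210

Zubin ∩ Divya: 09:00-11:30, 13:00-14:30, 15:00-16:00, 19:30-21:30.
Zubin ∩ Divya ∩ Yuki: 09:00-11:30, 13:00-14:30, 15:00-16:00, 19:30-20:00, 21:00-21:30.
Zubin ∩ Divya ∩ Yuki ∩ Zara: 09:00-11:30, 13:00-14:30, 21:00-21:30.
Zubin ∩ Divya ∩ Yuki ∩ Zara ∩ Lila: 09:00-10:30, 13:00-14:30, 21:00-21:30.
Zubin ∩ Divya ∩ Yuki ∩ Zara ∩ Lila ∩ Keanu: 09:00-10:30, 13:00-14:30, 21:00-21:30.
Zubin ∩ Divya ∩ Yuki ∩ Zara ∩ Lila ∩ Keanu ∩ Uma: 09:00-10:30, 13:00-14:30, 21:00-21:30.
Summing the common windows: 90 + 90 + 30 = 210 minutes.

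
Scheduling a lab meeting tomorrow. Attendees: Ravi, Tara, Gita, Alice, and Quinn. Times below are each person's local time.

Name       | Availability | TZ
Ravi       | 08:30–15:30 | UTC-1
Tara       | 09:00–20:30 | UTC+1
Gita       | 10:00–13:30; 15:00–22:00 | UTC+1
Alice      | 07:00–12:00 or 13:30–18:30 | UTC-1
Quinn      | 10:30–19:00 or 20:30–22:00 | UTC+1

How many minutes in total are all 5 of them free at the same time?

300

Ravi in UTC: 09:30-16:30 (add 1h to convert from UTC-1).
Tara in UTC: 08:00-19:30 (subtract 1h to convert from UTC+1).
Gita in UTC: 09:00-12:30, 14:00-21:00 (subtract 1h to convert from UTC+1).
Alice in UTC: 08:00-13:00, 14:30-19:30 (add 1h to convert from UTC-1).
Quinn in UTC: 09:30-18:00, 19:30-21:00 (subtract 1h to convert from UTC+1).
Ravi ∩ Tara: 09:30-16:30.
Ravi ∩ Tara ∩ Gita: 09:30-12:30, 14:00-16:30.
Ravi ∩ Tara ∩ Gita ∩ Alice: 09:30-12:30, 14:30-16:30.
Ravi ∩ Tara ∩ Gita ∩ Alice ∩ Quinn: 09:30-12:30, 14:30-16:30.
Summing the common windows: 180 + 120 = 300 minutes.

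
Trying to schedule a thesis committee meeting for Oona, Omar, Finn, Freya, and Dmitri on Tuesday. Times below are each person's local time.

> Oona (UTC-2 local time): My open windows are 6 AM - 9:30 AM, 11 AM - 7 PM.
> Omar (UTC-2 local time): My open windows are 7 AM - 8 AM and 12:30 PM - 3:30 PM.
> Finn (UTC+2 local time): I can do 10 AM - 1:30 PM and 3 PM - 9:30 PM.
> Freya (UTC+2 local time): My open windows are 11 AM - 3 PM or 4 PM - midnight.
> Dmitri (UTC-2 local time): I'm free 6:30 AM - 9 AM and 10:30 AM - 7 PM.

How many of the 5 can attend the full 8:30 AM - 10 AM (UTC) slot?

3

Oona in UTC: 08:00-11:30, 13:00-21:00 (add 2h to convert from UTC-2).
Omar in UTC: 09:00-10:00, 14:30-17:30 (add 2h to convert from UTC-2).
Finn in UTC: 08:00-11:30, 13:00-19:30 (subtract 2h to convert from UTC+2).
Freya in UTC: 09:00-13:00, 14:00-22:00 (subtract 2h to convert from UTC+2).
Dmitri in UTC: 08:30-11:00, 12:30-21:00 (add 2h to convert from UTC-2).
Oona, Finn, and Dmitri can make the full 08:30-10:00 slot — that's 3.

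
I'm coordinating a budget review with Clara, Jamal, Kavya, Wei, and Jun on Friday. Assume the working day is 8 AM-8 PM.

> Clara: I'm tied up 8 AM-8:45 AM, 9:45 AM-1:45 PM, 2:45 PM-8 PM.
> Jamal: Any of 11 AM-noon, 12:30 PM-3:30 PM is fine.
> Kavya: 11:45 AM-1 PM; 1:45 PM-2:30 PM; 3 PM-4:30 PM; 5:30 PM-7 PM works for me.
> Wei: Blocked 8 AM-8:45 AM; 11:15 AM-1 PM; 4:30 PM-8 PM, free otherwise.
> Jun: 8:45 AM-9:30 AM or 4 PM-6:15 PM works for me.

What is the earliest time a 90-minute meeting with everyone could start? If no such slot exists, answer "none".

Clara free: 08:45-09:45, 13:45-14:45 (invert busy blocks within the working day).
Jamal free: 11:00-12:00, 12:30-15:30.
Kavya free: 11:45-13:00, 13:45-14:30, 15:00-16:30, 17:30-19:00.
Wei free: 08:45-11:15, 13:00-16:30 (invert busy blocks within the working day).
Jun free: 08:45-09:30, 16:00-18:15.
Clara ∩ Jamal: 13:45-14:45.
Clara ∩ Jamal ∩ Kavya: 13:45-14:30.
Clara ∩ Jamal ∩ Kavya ∩ Wei: 13:45-14:30.
Clara ∩ Jamal ∩ Kavya ∩ Wei ∩ Jun: ∅.
There is no time when everyone is free.
No common window is at least 90 minutes long.

none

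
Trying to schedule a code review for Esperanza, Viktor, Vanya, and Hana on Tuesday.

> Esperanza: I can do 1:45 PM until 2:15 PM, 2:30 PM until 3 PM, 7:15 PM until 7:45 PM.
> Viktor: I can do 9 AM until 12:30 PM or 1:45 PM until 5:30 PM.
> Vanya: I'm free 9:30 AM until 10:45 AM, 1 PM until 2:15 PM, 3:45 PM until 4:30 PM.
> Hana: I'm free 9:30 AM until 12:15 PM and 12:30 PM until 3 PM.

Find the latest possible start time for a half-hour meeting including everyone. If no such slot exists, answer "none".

13:45

Esperanza ∩ Viktor: 13:45-14:15, 14:30-15:00.
Esperanza ∩ Viktor ∩ Vanya: 13:45-14:15.
Esperanza ∩ Viktor ∩ Vanya ∩ Hana: 13:45-14:15.
The last common window of at least 30 minutes is 13:45-14:15; a 30-minute meeting can start as late as 13:45 and still end by 14:15.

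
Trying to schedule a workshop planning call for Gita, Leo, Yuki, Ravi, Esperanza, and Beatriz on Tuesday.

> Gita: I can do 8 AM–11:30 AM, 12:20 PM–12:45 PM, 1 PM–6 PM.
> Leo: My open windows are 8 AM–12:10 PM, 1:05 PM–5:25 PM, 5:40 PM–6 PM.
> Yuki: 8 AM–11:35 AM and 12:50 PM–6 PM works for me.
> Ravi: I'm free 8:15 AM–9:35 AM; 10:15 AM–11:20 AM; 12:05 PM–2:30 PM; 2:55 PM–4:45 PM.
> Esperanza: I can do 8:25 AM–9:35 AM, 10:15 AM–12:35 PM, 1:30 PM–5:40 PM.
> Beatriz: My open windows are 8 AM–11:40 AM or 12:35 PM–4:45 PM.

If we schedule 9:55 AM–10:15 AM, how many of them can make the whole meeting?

Gita, Leo, Yuki, and Beatriz can make the full 09:55-10:15 slot — that's 4.

4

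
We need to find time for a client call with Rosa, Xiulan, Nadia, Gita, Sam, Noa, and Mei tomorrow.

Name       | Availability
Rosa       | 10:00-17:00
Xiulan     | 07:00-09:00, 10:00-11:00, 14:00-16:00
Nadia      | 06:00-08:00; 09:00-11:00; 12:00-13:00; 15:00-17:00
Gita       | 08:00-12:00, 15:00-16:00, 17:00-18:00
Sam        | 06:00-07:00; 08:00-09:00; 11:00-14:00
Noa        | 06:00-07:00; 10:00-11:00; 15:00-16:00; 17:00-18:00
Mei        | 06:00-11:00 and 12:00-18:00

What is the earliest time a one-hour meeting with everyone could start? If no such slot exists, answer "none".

Rosa ∩ Xiulan: 10:00-11:00, 14:00-16:00.
Rosa ∩ Xiulan ∩ Nadia: 10:00-11:00, 15:00-16:00.
Rosa ∩ Xiulan ∩ Nadia ∩ Gita: 10:00-11:00, 15:00-16:00.
Rosa ∩ Xiulan ∩ Nadia ∩ Gita ∩ Sam: ∅.
Rosa ∩ Xiulan ∩ Nadia ∩ Gita ∩ Sam ∩ Noa: ∅.
Rosa ∩ Xiulan ∩ Nadia ∩ Gita ∩ Sam ∩ Noa ∩ Mei: ∅.
There is no time when everyone is free.
No common window is at least 60 minutes long.

none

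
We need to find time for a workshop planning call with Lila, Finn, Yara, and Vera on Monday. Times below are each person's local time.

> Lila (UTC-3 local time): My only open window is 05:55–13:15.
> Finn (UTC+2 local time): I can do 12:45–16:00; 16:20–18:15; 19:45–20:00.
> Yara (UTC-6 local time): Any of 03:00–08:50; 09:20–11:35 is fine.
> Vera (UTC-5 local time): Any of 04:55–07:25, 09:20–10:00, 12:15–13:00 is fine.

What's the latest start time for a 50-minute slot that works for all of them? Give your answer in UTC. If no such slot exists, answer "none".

Lila in UTC: 08:55-16:15 (add 3h to convert from UTC-3).
Finn in UTC: 10:45-14:00, 14:20-16:15, 17:45-18:00 (subtract 2h to convert from UTC+2).
Yara in UTC: 09:00-14:50, 15:20-17:35 (add 6h to convert from UTC-6).
Vera in UTC: 09:55-12:25, 14:20-15:00, 17:15-18:00 (add 5h to convert from UTC-5).
Lila ∩ Finn: 10:45-14:00, 14:20-16:15.
Lila ∩ Finn ∩ Yara: 10:45-14:00, 14:20-14:50, 15:20-16:15.
Lila ∩ Finn ∩ Yara ∩ Vera: 10:45-12:25, 14:20-14:50.
The last common window of at least 50 minutes is 10:45-12:25; a 50-minute meeting can start as late as 11:35 and still end by 12:25.

11:35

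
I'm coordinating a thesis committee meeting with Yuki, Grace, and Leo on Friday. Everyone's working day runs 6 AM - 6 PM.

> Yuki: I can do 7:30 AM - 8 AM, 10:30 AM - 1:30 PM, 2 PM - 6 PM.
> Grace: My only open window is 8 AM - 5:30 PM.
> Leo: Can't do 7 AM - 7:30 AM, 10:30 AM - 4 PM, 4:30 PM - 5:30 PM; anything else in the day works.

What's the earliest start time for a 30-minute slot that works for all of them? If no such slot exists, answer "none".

Yuki free: 07:30-08:00, 10:30-13:30, 14:00-18:00.
Grace free: 08:00-17:30.
Leo free: 06:00-07:00, 07:30-10:30, 16:00-16:30, 17:30-18:00 (invert busy blocks within the working day).
Yuki ∩ Grace: 10:30-13:30, 14:00-17:30.
Yuki ∩ Grace ∩ Leo: 16:00-16:30.
The first common window of at least 30 minutes is 16:00-16:30, so the earliest start is 16:00.

16:00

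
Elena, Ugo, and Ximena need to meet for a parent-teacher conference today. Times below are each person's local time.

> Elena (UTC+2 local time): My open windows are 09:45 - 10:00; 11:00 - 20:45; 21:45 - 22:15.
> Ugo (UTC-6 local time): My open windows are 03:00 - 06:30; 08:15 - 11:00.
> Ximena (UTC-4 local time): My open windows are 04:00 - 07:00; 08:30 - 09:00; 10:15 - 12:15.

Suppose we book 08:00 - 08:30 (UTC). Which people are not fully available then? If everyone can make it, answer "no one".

Elena, Ugo

Elena in UTC: 07:45-08:00, 09:00-18:45, 19:45-20:15 (subtract 2h to convert from UTC+2).
Ugo in UTC: 09:00-12:30, 14:15-17:00 (add 6h to convert from UTC-6).
Ximena in UTC: 08:00-11:00, 12:30-13:00, 14:15-16:15 (add 4h to convert from UTC-4).
Elena: not fully free for 08:00-08:30. Ugo: not fully free for 08:00-08:30. Ximena: free for 08:00-08:30.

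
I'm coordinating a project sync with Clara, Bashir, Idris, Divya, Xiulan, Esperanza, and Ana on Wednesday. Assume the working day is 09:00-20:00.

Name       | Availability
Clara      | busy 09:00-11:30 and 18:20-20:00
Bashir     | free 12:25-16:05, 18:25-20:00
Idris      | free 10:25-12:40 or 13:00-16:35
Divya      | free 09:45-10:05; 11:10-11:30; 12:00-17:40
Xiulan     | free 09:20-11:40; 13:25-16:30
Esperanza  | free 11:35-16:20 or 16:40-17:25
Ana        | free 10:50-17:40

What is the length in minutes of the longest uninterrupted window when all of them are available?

Clara free: 11:30-18:20 (invert busy blocks within the working day).
Bashir free: 12:25-16:05, 18:25-20:00.
Idris free: 10:25-12:40, 13:00-16:35.
Divya free: 09:45-10:05, 11:10-11:30, 12:00-17:40.
Xiulan free: 09:20-11:40, 13:25-16:30.
Esperanza free: 11:35-16:20, 16:40-17:25.
Ana free: 10:50-17:40.
Clara ∩ Bashir: 12:25-16:05.
Clara ∩ Bashir ∩ Idris: 12:25-12:40, 13:00-16:05.
Clara ∩ Bashir ∩ Idris ∩ Divya: 12:25-12:40, 13:00-16:05.
Clara ∩ Bashir ∩ Idris ∩ Divya ∩ Xiulan: 13:25-16:05.
Clara ∩ Bashir ∩ Idris ∩ Divya ∩ Xiulan ∩ Esperanza: 13:25-16:05.
Clara ∩ Bashir ∩ Idris ∩ Divya ∩ Xiulan ∩ Esperanza ∩ Ana: 13:25-16:05.
So the common availability across everyone is 13:25-16:05.
The longest is 13:25-16:05 at 160 minutes.

160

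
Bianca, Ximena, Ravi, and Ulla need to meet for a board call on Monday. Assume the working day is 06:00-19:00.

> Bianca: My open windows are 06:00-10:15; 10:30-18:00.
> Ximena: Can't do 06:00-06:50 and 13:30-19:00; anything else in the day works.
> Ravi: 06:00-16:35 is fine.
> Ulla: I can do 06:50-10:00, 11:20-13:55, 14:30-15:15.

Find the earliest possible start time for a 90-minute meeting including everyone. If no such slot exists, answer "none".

Bianca free: 06:00-10:15, 10:30-18:00.
Ximena free: 06:50-13:30 (invert busy blocks within the working day).
Ravi free: 06:00-16:35.
Ulla free: 06:50-10:00, 11:20-13:55, 14:30-15:15.
Bianca ∩ Ximena: 06:50-10:15, 10:30-13:30.
Bianca ∩ Ximena ∩ Ravi: 06:50-10:15, 10:30-13:30.
Bianca ∩ Ximena ∩ Ravi ∩ Ulla: 06:50-10:00, 11:20-13:30.
The first common window of at least 90 minutes is 06:50-10:00, so the earliest start is 06:50.

06:50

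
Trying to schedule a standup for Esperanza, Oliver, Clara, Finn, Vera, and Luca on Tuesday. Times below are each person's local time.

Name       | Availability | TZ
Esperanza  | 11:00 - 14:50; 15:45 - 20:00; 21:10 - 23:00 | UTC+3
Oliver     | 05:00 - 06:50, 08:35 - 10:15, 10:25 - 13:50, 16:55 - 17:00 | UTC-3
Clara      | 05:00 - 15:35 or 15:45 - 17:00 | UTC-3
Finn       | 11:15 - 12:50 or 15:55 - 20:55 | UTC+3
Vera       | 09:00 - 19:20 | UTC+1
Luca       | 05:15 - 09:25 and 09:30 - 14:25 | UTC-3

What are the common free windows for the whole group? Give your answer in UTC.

Esperanza in UTC: 08:00-11:50, 12:45-17:00, 18:10-20:00 (subtract 3h to convert from UTC+3).
Oliver in UTC: 08:00-09:50, 11:35-13:15, 13:25-16:50, 19:55-20:00 (add 3h to convert from UTC-3).
Clara in UTC: 08:00-18:35, 18:45-20:00 (add 3h to convert from UTC-3).
Finn in UTC: 08:15-09:50, 12:55-17:55 (subtract 3h to convert from UTC+3).
Vera in UTC: 08:00-18:20 (subtract 1h to convert from UTC+1).
Luca in UTC: 08:15-12:25, 12:30-17:25 (add 3h to convert from UTC-3).
Esperanza ∩ Oliver: 08:00-09:50, 11:35-11:50, 12:45-13:15, 13:25-16:50, 19:55-20:00.
Esperanza ∩ Oliver ∩ Clara: 08:00-09:50, 11:35-11:50, 12:45-13:15, 13:25-16:50, 19:55-20:00.
Esperanza ∩ Oliver ∩ Clara ∩ Finn: 08:15-09:50, 12:55-13:15, 13:25-16:50.
Esperanza ∩ Oliver ∩ Clara ∩ Finn ∩ Vera: 08:15-09:50, 12:55-13:15, 13:25-16:50.
Esperanza ∩ Oliver ∩ Clara ∩ Finn ∩ Vera ∩ Luca: 08:15-09:50, 12:55-13:15, 13:25-16:50.
Those are the intersection windows.

08:15-09:50, 12:55-13:15, 13:25-16:50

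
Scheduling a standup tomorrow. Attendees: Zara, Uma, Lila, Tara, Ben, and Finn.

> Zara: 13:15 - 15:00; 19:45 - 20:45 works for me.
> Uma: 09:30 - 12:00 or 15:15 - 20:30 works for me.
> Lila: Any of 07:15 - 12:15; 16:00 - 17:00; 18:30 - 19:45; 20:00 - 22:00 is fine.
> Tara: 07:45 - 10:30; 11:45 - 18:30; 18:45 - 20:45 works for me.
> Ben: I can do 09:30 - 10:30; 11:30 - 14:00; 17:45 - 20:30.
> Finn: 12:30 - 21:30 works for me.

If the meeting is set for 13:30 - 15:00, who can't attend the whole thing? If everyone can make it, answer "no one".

Ben, Lila, Uma

Zara: free for 13:30-15:00. Uma: not fully free for 13:30-15:00. Lila: not fully free for 13:30-15:00. Tara: free for 13:30-15:00. Ben: not fully free for 13:30-15:00. Finn: free for 13:30-15:00.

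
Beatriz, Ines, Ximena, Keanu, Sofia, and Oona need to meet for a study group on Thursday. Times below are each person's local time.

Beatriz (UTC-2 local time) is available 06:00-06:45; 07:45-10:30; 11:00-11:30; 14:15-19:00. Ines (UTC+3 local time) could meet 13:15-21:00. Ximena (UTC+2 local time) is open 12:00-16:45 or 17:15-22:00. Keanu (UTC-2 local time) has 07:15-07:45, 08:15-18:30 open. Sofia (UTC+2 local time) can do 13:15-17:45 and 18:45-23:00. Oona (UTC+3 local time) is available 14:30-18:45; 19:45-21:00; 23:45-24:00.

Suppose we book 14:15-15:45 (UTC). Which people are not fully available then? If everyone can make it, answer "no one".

Beatriz in UTC: 08:00-08:45, 09:45-12:30, 13:00-13:30, 16:15-21:00 (add 2h to convert from UTC-2).
Ines in UTC: 10:15-18:00 (subtract 3h to convert from UTC+3).
Ximena in UTC: 10:00-14:45, 15:15-20:00 (subtract 2h to convert from UTC+2).
Keanu in UTC: 09:15-09:45, 10:15-20:30 (add 2h to convert from UTC-2).
Sofia in UTC: 11:15-15:45, 16:45-21:00 (subtract 2h to convert from UTC+2).
Oona in UTC: 11:30-15:45, 16:45-18:00, 20:45-21:00 (subtract 3h to convert from UTC+3).
Beatriz: not fully free for 14:15-15:45. Ines: free for 14:15-15:45. Ximena: not fully free for 14:15-15:45. Keanu: free for 14:15-15:45. Sofia: free for 14:15-15:45. Oona: free for 14:15-15:45.

Beatriz, Ximena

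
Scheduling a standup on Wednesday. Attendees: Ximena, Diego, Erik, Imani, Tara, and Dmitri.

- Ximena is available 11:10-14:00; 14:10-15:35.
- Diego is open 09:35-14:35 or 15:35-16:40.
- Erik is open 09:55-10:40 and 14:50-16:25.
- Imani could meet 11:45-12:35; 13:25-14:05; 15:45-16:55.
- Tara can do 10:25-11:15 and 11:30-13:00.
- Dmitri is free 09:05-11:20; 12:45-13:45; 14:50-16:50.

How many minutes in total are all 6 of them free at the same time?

0

Ximena ∩ Diego: 11:10-14:00, 14:10-14:35.
Ximena ∩ Diego ∩ Erik: ∅.
Ximena ∩ Diego ∩ Erik ∩ Imani: ∅.
Ximena ∩ Diego ∩ Erik ∩ Imani ∩ Tara: ∅.
Ximena ∩ Diego ∩ Erik ∩ Imani ∩ Tara ∩ Dmitri: ∅.
There is no time when everyone is free.
There is no common window, so the total is 0 minutes.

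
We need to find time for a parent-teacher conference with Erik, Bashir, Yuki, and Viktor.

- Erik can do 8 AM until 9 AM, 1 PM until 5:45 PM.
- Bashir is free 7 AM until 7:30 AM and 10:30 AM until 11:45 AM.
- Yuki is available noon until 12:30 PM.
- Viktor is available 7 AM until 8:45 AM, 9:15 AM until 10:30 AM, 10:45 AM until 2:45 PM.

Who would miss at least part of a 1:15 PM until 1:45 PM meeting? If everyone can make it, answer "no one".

Erik: free for 13:15-13:45. Bashir: not fully free for 13:15-13:45. Yuki: not fully free for 13:15-13:45. Viktor: free for 13:15-13:45.

Bashir, Yuki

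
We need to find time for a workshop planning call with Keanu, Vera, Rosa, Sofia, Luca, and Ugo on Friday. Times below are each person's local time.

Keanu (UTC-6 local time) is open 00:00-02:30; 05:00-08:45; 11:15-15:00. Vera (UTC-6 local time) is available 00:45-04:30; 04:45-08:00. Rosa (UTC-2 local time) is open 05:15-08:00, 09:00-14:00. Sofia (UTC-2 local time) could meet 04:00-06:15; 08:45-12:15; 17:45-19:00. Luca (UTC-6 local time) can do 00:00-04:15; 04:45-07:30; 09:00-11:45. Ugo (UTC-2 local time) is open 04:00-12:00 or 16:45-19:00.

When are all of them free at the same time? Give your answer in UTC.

Keanu in UTC: 06:00-08:30, 11:00-14:45, 17:15-21:00 (add 6h to convert from UTC-6).
Vera in UTC: 06:45-10:30, 10:45-14:00 (add 6h to convert from UTC-6).
Rosa in UTC: 07:15-10:00, 11:00-16:00 (add 2h to convert from UTC-2).
Sofia in UTC: 06:00-08:15, 10:45-14:15, 19:45-21:00 (add 2h to convert from UTC-2).
Luca in UTC: 06:00-10:15, 10:45-13:30, 15:00-17:45 (add 6h to convert from UTC-6).
Ugo in UTC: 06:00-14:00, 18:45-21:00 (add 2h to convert from UTC-2).
Keanu ∩ Vera: 06:45-08:30, 11:00-14:00.
Keanu ∩ Vera ∩ Rosa: 07:15-08:30, 11:00-14:00.
Keanu ∩ Vera ∩ Rosa ∩ Sofia: 07:15-08:15, 11:00-14:00.
Keanu ∩ Vera ∩ Rosa ∩ Sofia ∩ Luca: 07:15-08:15, 11:00-13:30.
Keanu ∩ Vera ∩ Rosa ∩ Sofia ∩ Luca ∩ Ugo: 07:15-08:15, 11:00-13:30.
Those are the intersection windows.

07:15-08:15, 11:00-13:30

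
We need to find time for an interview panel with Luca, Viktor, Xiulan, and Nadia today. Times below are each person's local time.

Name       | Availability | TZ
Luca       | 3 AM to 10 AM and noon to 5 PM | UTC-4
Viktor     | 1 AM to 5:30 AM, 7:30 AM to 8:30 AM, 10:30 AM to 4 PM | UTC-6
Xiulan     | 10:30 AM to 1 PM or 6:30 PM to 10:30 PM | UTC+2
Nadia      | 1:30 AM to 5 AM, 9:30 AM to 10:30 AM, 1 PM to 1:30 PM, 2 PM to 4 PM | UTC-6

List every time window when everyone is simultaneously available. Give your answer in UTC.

Luca in UTC: 07:00-14:00, 16:00-21:00 (add 4h to convert from UTC-4).
Viktor in UTC: 07:00-11:30, 13:30-14:30, 16:30-22:00 (add 6h to convert from UTC-6).
Xiulan in UTC: 08:30-11:00, 16:30-20:30 (subtract 2h to convert from UTC+2).
Nadia in UTC: 07:30-11:00, 15:30-16:30, 19:00-19:30, 20:00-22:00 (add 6h to convert from UTC-6).
Luca ∩ Viktor: 07:00-11:30, 13:30-14:00, 16:30-21:00.
Luca ∩ Viktor ∩ Xiulan: 08:30-11:00, 16:30-20:30.
Luca ∩ Viktor ∩ Xiulan ∩ Nadia: 08:30-11:00, 19:00-19:30, 20:00-20:30.
So the common availability across everyone is 08:30-11:00, 19:00-19:30, 20:00-20:30.

08:30-11:00, 19:00-19:30, 20:00-20:30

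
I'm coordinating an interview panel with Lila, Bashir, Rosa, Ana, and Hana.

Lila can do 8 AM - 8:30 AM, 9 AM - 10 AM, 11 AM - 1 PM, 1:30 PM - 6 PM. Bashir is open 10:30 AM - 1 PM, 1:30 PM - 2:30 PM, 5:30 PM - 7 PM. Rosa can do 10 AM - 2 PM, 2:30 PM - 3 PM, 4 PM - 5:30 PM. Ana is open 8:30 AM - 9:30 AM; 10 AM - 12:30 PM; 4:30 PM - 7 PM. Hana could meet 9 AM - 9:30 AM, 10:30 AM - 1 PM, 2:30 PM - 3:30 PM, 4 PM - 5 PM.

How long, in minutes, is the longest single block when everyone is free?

90

Lila ∩ Bashir: 11:00-13:00, 13:30-14:30, 17:30-18:00.
Lila ∩ Bashir ∩ Rosa: 11:00-13:00, 13:30-14:00.
Lila ∩ Bashir ∩ Rosa ∩ Ana: 11:00-12:30.
Lila ∩ Bashir ∩ Rosa ∩ Ana ∩ Hana: 11:00-12:30.
The longest is 11:00-12:30 at 90 minutes.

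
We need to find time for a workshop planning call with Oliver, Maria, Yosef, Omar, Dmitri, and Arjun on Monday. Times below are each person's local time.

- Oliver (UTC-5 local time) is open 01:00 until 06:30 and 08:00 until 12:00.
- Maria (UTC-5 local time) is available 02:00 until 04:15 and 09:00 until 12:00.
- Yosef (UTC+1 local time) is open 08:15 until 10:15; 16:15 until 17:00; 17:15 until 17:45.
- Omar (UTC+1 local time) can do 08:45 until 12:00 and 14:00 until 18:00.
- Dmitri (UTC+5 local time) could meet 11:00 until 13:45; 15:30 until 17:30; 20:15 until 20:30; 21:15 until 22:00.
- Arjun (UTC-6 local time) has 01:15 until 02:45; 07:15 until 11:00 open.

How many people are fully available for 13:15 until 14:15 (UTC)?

3

Oliver in UTC: 06:00-11:30, 13:00-17:00 (add 5h to convert from UTC-5).
Maria in UTC: 07:00-09:15, 14:00-17:00 (add 5h to convert from UTC-5).
Yosef in UTC: 07:15-09:15, 15:15-16:00, 16:15-16:45 (subtract 1h to convert from UTC+1).
Omar in UTC: 07:45-11:00, 13:00-17:00 (subtract 1h to convert from UTC+1).
Dmitri in UTC: 06:00-08:45, 10:30-12:30, 15:15-15:30, 16:15-17:00 (subtract 5h to convert from UTC+5).
Arjun in UTC: 07:15-08:45, 13:15-17:00 (add 6h to convert from UTC-6).
Oliver, Omar, and Arjun can make the full 13:15-14:15 slot — that's 3.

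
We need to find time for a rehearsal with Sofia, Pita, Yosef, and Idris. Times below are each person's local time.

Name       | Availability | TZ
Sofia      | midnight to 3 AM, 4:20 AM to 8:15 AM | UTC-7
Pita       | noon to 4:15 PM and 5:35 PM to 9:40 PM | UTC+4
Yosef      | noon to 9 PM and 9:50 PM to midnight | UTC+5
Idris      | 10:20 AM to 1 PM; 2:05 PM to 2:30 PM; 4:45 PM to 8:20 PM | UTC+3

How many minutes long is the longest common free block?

Sofia in UTC: 07:00-10:00, 11:20-15:15 (add 7h to convert from UTC-7).
Pita in UTC: 08:00-12:15, 13:35-17:40 (subtract 4h to convert from UTC+4).
Yosef in UTC: 07:00-16:00, 16:50-19:00 (subtract 5h to convert from UTC+5).
Idris in UTC: 07:20-10:00, 11:05-11:30, 13:45-17:20 (subtract 3h to convert from UTC+3).
Sofia ∩ Pita: 08:00-10:00, 11:20-12:15, 13:35-15:15.
Sofia ∩ Pita ∩ Yosef: 08:00-10:00, 11:20-12:15, 13:35-15:15.
Sofia ∩ Pita ∩ Yosef ∩ Idris: 08:00-10:00, 11:20-11:30, 13:45-15:15.
So the common availability across everyone is 08:00-10:00, 11:20-11:30, 13:45-15:15.
The longest is 08:00-10:00 at 120 minutes.

120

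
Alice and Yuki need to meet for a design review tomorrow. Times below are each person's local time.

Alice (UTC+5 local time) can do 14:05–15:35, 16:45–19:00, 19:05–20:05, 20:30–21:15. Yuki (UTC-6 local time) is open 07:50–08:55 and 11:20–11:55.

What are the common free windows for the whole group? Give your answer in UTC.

Alice in UTC: 09:05-10:35, 11:45-14:00, 14:05-15:05, 15:30-16:15 (subtract 5h to convert from UTC+5).
Yuki in UTC: 13:50-14:55, 17:20-17:55 (add 6h to convert from UTC-6).
Alice ∩ Yuki: 13:50-14:00, 14:05-14:55.

13:50-14:00, 14:05-14:55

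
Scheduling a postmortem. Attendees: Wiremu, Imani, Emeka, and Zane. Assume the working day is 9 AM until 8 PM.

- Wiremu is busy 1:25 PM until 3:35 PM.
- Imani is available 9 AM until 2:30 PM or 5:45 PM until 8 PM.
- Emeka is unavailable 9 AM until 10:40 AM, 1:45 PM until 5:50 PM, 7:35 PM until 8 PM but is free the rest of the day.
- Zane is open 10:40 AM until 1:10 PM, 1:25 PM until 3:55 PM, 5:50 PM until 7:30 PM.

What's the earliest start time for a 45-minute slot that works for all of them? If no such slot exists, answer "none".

10:40

Wiremu free: 09:00-13:25, 15:35-20:00 (invert busy blocks within the working day).
Imani free: 09:00-14:30, 17:45-20:00.
Emeka free: 10:40-13:45, 17:50-19:35 (invert busy blocks within the working day).
Zane free: 10:40-13:10, 13:25-15:55, 17:50-19:30.
Wiremu ∩ Imani: 09:00-13:25, 17:45-20:00.
Wiremu ∩ Imani ∩ Emeka: 10:40-13:25, 17:50-19:35.
Wiremu ∩ Imani ∩ Emeka ∩ Zane: 10:40-13:10, 17:50-19:30.
The first common window of at least 45 minutes is 10:40-13:10, so the earliest start is 10:40.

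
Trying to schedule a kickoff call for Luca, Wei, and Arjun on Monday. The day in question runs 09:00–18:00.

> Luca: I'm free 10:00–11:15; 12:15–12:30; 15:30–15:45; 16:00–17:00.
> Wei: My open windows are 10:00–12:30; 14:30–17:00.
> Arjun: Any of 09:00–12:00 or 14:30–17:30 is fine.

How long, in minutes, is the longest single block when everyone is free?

Luca ∩ Wei: 10:00-11:15, 12:15-12:30, 15:30-15:45, 16:00-17:00.
Luca ∩ Wei ∩ Arjun: 10:00-11:15, 15:30-15:45, 16:00-17:00.
Those are the intersection windows.
The longest is 10:00-11:15 at 75 minutes.

75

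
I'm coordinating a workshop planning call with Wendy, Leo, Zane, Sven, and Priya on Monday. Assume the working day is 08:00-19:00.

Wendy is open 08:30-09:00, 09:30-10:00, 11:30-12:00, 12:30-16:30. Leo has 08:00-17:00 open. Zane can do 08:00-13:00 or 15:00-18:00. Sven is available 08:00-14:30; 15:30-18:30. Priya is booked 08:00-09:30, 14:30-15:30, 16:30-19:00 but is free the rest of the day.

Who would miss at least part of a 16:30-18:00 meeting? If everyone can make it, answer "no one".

Leo, Priya, Wendy

Wendy free: 08:30-09:00, 09:30-10:00, 11:30-12:00, 12:30-16:30.
Leo free: 08:00-17:00.
Zane free: 08:00-13:00, 15:00-18:00.
Sven free: 08:00-14:30, 15:30-18:30.
Priya free: 09:30-14:30, 15:30-16:30 (invert busy blocks within the working day).
Wendy: not fully free for 16:30-18:00. Leo: not fully free for 16:30-18:00. Zane: free for 16:30-18:00. Sven: free for 16:30-18:00. Priya: not fully free for 16:30-18:00.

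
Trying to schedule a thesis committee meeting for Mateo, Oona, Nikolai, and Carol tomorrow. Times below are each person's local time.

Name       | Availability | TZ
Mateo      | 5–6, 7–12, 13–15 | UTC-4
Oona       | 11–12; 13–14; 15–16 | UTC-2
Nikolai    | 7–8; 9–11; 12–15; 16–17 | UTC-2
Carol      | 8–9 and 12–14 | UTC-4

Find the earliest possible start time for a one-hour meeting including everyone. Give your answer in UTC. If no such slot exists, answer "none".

Mateo in UTC: 09:00-10:00, 11:00-16:00, 17:00-19:00 (add 4h to convert from UTC-4).
Oona in UTC: 13:00-14:00, 15:00-16:00, 17:00-18:00 (add 2h to convert from UTC-2).
Nikolai in UTC: 09:00-10:00, 11:00-13:00, 14:00-17:00, 18:00-19:00 (add 2h to convert from UTC-2).
Carol in UTC: 12:00-13:00, 16:00-18:00 (add 4h to convert from UTC-4).
Mateo ∩ Oona: 13:00-14:00, 15:00-16:00, 17:00-18:00.
Mateo ∩ Oona ∩ Nikolai: 15:00-16:00.
Mateo ∩ Oona ∩ Nikolai ∩ Carol: ∅.
There is no time when everyone is free.
No common window is at least 60 minutes long.

none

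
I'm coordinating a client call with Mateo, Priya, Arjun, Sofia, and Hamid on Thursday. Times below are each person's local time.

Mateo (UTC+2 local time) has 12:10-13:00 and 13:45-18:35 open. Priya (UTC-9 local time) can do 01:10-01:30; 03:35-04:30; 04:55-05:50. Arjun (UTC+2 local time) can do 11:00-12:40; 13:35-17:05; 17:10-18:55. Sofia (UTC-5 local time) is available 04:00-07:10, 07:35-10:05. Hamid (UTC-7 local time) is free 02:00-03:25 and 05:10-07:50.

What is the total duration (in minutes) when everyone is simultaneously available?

125

Mateo in UTC: 10:10-11:00, 11:45-16:35 (subtract 2h to convert from UTC+2).
Priya in UTC: 10:10-10:30, 12:35-13:30, 13:55-14:50 (add 9h to convert from UTC-9).
Arjun in UTC: 09:00-10:40, 11:35-15:05, 15:10-16:55 (subtract 2h to convert from UTC+2).
Sofia in UTC: 09:00-12:10, 12:35-15:05 (add 5h to convert from UTC-5).
Hamid in UTC: 09:00-10:25, 12:10-14:50 (add 7h to convert from UTC-7).
Mateo ∩ Priya: 10:10-10:30, 12:35-13:30, 13:55-14:50.
Mateo ∩ Priya ∩ Arjun: 10:10-10:30, 12:35-13:30, 13:55-14:50.
Mateo ∩ Priya ∩ Arjun ∩ Sofia: 10:10-10:30, 12:35-13:30, 13:55-14:50.
Mateo ∩ Priya ∩ Arjun ∩ Sofia ∩ Hamid: 10:10-10:25, 12:35-13:30, 13:55-14:50.
Those are the intersection windows.
Summing the common windows: 15 + 55 + 55 = 125 minutes.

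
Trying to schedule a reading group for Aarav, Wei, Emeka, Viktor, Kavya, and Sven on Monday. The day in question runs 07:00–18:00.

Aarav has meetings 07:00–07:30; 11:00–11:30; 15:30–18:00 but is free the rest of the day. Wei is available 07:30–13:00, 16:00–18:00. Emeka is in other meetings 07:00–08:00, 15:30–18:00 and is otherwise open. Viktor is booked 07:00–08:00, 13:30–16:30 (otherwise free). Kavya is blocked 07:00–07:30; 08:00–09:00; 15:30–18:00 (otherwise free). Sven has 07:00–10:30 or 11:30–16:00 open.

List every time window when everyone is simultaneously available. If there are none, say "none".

Aarav free: 07:30-11:00, 11:30-15:30 (invert busy blocks within the working day).
Wei free: 07:30-13:00, 16:00-18:00.
Emeka free: 08:00-15:30 (invert busy blocks within the working day).
Viktor free: 08:00-13:30, 16:30-18:00 (invert busy blocks within the working day).
Kavya free: 07:30-08:00, 09:00-15:30 (invert busy blocks within the working day).
Sven free: 07:00-10:30, 11:30-16:00.
Aarav ∩ Wei: 07:30-11:00, 11:30-13:00.
Aarav ∩ Wei ∩ Emeka: 08:00-11:00, 11:30-13:00.
Aarav ∩ Wei ∩ Emeka ∩ Viktor: 08:00-11:00, 11:30-13:00.
Aarav ∩ Wei ∩ Emeka ∩ Viktor ∩ Kavya: 09:00-11:00, 11:30-13:00.
Aarav ∩ Wei ∩ Emeka ∩ Viktor ∩ Kavya ∩ Sven: 09:00-10:30, 11:30-13:00.
Those are the intersection windows.

09:00-10:30, 11:30-13:00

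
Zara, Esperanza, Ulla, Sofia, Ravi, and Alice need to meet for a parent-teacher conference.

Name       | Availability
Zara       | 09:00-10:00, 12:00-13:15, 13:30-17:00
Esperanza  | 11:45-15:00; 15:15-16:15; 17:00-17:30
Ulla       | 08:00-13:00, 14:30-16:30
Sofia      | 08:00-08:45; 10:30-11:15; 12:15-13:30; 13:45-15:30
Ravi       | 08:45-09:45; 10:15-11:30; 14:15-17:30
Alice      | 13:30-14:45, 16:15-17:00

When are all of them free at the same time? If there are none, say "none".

14:30-14:45

Zara ∩ Esperanza: 12:00-13:15, 13:30-15:00, 15:15-16:15.
Zara ∩ Esperanza ∩ Ulla: 12:00-13:00, 14:30-15:00, 15:15-16:15.
Zara ∩ Esperanza ∩ Ulla ∩ Sofia: 12:15-13:00, 14:30-15:00, 15:15-15:30.
Zara ∩ Esperanza ∩ Ulla ∩ Sofia ∩ Ravi: 14:30-15:00, 15:15-15:30.
Zara ∩ Esperanza ∩ Ulla ∩ Sofia ∩ Ravi ∩ Alice: 14:30-14:45.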